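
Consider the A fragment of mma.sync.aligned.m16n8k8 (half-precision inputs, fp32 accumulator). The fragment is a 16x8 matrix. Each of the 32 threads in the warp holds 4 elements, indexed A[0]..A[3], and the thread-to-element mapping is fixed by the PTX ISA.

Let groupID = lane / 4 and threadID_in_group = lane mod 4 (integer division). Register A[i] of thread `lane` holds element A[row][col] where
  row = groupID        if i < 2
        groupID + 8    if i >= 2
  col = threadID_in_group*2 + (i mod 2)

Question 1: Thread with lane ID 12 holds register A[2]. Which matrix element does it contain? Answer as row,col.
12: gr=3,th=0
[2] (3+8,0*2+0) = (11,0)

11,0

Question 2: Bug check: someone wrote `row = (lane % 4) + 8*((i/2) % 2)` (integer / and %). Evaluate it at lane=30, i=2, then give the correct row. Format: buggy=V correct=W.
buggy=10 correct=15

`(lane % 4) + 8*((i/2) % 2)`[30,2]=>10
L=30=>grp=30>>2=7, tig=30&3=2
[2]=>row 7+8=15  col 2·2+0=4
row: 10 vs 15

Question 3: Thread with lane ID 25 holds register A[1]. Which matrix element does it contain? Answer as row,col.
6,3

lane 25⇒25/4=6, 25 mod 4=1
i=1  r:6+0⇒6  c:2·1+1⇒3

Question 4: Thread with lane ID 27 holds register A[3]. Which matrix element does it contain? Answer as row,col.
14,7

lane 27: g=6 (27/4), t=3 (27%4)
i=3: r=6+8=14, c=3*2+1=7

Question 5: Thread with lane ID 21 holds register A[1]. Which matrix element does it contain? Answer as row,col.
21: G=5,T=1
[1] (5+0,1*2+1) = (5,3)

5,3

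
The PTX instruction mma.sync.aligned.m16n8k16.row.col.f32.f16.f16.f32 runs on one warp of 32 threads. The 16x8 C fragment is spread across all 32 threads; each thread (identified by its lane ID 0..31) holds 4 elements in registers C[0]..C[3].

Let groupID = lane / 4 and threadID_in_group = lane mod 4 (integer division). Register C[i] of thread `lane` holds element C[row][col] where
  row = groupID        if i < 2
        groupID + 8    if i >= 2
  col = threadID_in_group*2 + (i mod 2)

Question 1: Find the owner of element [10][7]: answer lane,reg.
r=10→G=2,rhi=1  c=7→T=3,p=1
L=2*4+3=11  i=1*2+1=3

11,3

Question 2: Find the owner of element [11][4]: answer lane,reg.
r=11⇒gr=3,Rb=1  c=4⇒th=2,odd=0
L=3*4+2=14  i=1*2+0=2

14,2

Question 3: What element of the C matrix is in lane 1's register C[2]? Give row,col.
lane 1: grp=0 (1/4), tig=1 (1%4)
i=2: r=0+8=8, c=1*2+0=2

8,2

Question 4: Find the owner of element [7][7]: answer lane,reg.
31,1

r=7⇒gr=7,Rb=0  c=7⇒th=3,odd=1
L=7*4+3=31  i=0*2+1=1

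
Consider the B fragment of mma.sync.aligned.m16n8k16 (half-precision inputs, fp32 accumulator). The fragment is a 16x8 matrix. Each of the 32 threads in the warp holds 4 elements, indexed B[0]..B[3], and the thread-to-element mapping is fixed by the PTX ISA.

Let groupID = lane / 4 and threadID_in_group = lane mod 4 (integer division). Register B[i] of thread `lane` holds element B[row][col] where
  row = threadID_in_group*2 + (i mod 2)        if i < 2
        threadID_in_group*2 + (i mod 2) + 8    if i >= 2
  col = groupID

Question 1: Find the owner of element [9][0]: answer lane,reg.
c:0=>grp=0  r:9=>rB=1,tig=0,lo=1
L=0*4+0=0  i=1*2+1=3

0,3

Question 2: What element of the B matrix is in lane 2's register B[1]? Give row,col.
5,0

lane 2: grp=0 (2/4), tig=2 (2%4)
i=1: r=2*2+1+0=5, c=grp=0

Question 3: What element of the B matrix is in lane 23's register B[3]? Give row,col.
15,5

L=23->gid=23>>2=5, tid=23&3=3
[3]->row 3·2+1+8=15  col gid=5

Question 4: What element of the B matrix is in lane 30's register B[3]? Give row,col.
L=30=>grp=30>>2=7, tig=30&3=2
[3]=>row 2·2+1+8=13  col grp=7

13,7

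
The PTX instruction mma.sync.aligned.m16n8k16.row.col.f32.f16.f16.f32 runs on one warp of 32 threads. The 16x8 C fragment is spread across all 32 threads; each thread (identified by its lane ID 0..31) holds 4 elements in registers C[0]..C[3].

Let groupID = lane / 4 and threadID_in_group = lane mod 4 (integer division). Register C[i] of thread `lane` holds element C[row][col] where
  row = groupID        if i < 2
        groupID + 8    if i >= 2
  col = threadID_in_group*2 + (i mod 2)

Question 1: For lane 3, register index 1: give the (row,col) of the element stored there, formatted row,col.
0,7

lane 3: gid=0 (3/4), tid=3 (3%4)
i=1: r=0+0=0, c=3*2+1=7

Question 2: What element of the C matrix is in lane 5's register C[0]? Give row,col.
lane 5->5/4=1, 5 mod 4=1
i=0  r:1+0->1  c:2·1+0->2

1,2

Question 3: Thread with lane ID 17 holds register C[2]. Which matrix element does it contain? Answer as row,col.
12,2

lane 17→17/4=4, 17 mod 4=1
i=2  r:4+8→12  c:2·1+0→2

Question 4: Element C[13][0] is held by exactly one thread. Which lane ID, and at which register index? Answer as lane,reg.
r:13=>grp=5,rB=1  c:0=>tig=0,lo=0
L=5*4+0=20  i=1*2+0=2

20,2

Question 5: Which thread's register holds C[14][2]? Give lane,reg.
r: 14->gid=6,r8=1  c: 2->tid=1,i&1=0
L=6*4+1=25  i=1*2+0=2

25,2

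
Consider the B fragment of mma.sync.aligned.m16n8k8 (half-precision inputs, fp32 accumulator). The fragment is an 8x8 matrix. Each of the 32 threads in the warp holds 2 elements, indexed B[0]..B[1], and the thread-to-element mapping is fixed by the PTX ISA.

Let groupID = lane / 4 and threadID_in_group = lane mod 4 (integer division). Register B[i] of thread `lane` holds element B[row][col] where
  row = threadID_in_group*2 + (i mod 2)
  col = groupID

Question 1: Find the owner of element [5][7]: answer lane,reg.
c: 7->gid=7  r: 5->tid=2,i&1=1
L=7*4+2=30  i=1=1

30,1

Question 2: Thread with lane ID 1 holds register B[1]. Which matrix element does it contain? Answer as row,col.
3,0

1: gid=0,tid=1
[1] (1*2+1,0) = (3,0)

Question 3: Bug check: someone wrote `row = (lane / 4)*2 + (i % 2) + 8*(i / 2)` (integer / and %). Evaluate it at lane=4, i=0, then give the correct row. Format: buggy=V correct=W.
`(lane / 4)*2 + (i % 2) + 8*(i / 2)`[4,0]->2
L=4->gid=4>>2=1, tid=4&3=0
[0]->row 0·2+0=0  col gid=1
row: 2 vs 0

buggy=2 correct=0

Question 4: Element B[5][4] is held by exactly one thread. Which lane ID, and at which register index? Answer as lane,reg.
18,1

c: 4->gid=4  r: 5->tid=2,i&1=1
L=4*4+2=18  i=1=1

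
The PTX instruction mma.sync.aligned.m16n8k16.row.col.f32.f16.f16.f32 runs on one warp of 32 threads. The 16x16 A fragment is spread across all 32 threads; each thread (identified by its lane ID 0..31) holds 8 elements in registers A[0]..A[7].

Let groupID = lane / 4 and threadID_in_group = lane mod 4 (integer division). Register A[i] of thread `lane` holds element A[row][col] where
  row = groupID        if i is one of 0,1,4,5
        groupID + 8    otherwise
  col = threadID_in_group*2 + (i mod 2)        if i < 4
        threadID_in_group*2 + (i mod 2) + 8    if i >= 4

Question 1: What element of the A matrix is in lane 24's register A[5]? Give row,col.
lane 24: gr=6 (24/4), th=0 (24%4)
i=5: r=6+0=6, c=0*2+1+8=9

6,9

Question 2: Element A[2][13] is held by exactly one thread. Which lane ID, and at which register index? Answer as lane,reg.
r=2->g=2,rb=0  c=13->cb=1,t=2,b0=1
L=2*4+2=10  i=1*4+0*2+1=5

10,5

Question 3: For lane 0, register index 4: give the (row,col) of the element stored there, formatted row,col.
lane 0→0/4=0, 0 mod 4=0
i=4  r:0+0→0  c:2·0+0+8→8

0,8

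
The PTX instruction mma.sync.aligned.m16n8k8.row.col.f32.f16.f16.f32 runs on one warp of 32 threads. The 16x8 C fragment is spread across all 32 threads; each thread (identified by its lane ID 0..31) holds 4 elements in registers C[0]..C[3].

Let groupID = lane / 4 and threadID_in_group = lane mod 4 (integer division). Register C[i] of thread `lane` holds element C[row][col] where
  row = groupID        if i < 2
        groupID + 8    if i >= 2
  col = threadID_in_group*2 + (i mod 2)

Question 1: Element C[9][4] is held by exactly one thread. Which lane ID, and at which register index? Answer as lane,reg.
r=9→G=1,rhi=1  c=4→T=2,p=0
L=1*4+2=6  i=1*2+0=2

6,2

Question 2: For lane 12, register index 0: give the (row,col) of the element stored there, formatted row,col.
3,0

12: gr=3,th=0
[0] (3+0,0*2+0) = (3,0)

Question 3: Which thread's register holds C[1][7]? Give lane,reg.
7,1

r=1→G=1,rhi=0  c=7→T=3,p=1
L=1*4+3=7  i=0*2+1=1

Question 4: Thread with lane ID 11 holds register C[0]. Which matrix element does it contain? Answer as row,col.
2,6

11: gr=2,th=3
[0] (2+0,3*2+0) = (2,6)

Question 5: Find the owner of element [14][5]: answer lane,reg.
26,3

r=14->g=6,rb=1  c=5->t=2,b0=1
L=6*4+2=26  i=1*2+1=3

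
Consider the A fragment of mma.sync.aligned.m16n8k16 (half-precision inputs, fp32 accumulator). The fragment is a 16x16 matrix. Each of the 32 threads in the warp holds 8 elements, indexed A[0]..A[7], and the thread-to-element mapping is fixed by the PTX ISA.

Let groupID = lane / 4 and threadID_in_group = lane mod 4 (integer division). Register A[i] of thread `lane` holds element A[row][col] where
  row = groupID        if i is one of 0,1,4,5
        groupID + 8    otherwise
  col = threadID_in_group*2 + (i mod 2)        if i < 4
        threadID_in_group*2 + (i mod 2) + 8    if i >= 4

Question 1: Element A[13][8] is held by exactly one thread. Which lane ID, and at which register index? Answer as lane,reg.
r: 13->gid=5,r8=1  c: 8->c8=1,tid=0,i&1=0
L=5*4+0=20  i=1*4+1*2+0=6

20,6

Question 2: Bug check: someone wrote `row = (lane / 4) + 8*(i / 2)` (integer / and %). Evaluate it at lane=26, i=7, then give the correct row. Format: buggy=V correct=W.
`(lane / 4) + 8*(i / 2)`[26,7]->30
lane 26->26/4=6, 26 mod 4=2
i=7  r:6+8->14  c:2·2+1+8->13
row: 30 vs 14

buggy=30 correct=14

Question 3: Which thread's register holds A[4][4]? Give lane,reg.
18,0

r:4=>grp=4,rB=0  c:4=>cB=0,tig=2,lo=0
L=4*4+2=18  i=0*4+0*2+0=0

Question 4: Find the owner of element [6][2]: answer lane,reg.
r=6⇒gr=6,Rb=0  c=2⇒Cb=0,th=1,odd=0
L=6*4+1=25  i=0*4+0*2+0=0

25,0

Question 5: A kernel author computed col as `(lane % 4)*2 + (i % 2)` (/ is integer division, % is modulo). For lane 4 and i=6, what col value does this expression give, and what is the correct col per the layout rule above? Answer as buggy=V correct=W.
buggy=0 correct=8

`(lane % 4)*2 + (i % 2)`[4,6]→0
lane 4: G=1 (4/4), T=0 (4%4)
i=6: r=1+8=9, c=0*2+0+8=8
col: 0 vs 8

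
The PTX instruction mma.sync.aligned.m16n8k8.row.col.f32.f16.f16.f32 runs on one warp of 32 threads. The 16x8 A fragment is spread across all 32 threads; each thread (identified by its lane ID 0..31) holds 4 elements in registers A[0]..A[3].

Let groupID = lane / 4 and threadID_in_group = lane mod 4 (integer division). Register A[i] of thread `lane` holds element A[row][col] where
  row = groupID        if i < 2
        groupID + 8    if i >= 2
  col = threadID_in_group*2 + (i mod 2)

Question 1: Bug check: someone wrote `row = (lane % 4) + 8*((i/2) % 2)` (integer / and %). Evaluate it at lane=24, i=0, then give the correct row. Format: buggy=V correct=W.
buggy=0 correct=6

`(lane % 4) + 8*((i/2) % 2)`[24,0]->0
lane 24->24/4=6, 24 mod 4=0
i=0  r:6+0->6  c:2·0+0->0
row: 0 vs 6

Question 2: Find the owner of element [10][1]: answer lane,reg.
8,3

r: 10->gid=2,r8=1  c: 1->tid=0,i&1=1
L=2*4+0=8  i=1*2+1=3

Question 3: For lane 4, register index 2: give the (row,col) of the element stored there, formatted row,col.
L=4→G=4>>2=1, T=4&3=0
[2]→row 1+8=9  col 0·2+0=0

9,0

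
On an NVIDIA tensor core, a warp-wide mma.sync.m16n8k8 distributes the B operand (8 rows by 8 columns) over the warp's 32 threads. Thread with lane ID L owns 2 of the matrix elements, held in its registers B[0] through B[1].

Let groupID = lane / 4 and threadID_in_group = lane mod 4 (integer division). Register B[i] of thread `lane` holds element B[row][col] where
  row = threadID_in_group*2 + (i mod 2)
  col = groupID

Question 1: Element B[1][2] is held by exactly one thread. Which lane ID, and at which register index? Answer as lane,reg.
c=2→G=2  r=1→T=0,p=1
L=2*4+0=8  i=1=1

8,1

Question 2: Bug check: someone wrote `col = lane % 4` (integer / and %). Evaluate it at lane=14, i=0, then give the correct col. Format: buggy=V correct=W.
`lane % 4`[14,0]⇒2
lane 14: gr=3 (14/4), th=2 (14%4)
i=0: r=2*2+0=4, c=gr=3
col: 2 vs 3

buggy=2 correct=3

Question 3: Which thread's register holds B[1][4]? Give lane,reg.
16,1

c=4→G=4  r=1→T=0,p=1
L=4*4+0=16  i=1=1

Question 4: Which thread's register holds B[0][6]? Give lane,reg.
c=6->g=6  r=0->t=0,b0=0
L=6*4+0=24  i=0=0

24,0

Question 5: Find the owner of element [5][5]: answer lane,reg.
22,1

c=5->g=5  r=5->t=2,b0=1
L=5*4+2=22  i=1=1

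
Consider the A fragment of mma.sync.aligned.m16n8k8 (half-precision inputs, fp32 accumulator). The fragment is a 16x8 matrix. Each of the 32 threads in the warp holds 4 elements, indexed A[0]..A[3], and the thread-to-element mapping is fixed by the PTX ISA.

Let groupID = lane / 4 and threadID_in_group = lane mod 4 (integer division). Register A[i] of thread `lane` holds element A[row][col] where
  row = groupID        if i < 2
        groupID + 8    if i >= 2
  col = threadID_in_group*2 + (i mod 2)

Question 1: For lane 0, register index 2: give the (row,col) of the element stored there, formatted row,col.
8,0

L=0→G=0>>2=0, T=0&3=0
[2]→row 0+8=8  col 0·2+0=0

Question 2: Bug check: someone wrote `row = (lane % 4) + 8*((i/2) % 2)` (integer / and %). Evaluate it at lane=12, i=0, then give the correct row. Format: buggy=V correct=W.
buggy=0 correct=3

`(lane % 4) + 8*((i/2) % 2)`[12,0]->0
lane 12->12/4=3, 12 mod 4=0
i=0  r:3+0->3  c:2·0+0->0
row: 0 vs 3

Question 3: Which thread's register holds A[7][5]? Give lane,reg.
r=7⇒gr=7,Rb=0  c=5⇒th=2,odd=1
L=7*4+2=30  i=0*2+1=1

30,1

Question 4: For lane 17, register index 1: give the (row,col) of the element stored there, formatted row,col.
17: gr=4,th=1
[1] (4+0,1*2+1) = (4,3)

4,3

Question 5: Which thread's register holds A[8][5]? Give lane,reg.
r: 8->gid=0,r8=1  c: 5->tid=2,i&1=1
L=0*4+2=2  i=1*2+1=3

2,3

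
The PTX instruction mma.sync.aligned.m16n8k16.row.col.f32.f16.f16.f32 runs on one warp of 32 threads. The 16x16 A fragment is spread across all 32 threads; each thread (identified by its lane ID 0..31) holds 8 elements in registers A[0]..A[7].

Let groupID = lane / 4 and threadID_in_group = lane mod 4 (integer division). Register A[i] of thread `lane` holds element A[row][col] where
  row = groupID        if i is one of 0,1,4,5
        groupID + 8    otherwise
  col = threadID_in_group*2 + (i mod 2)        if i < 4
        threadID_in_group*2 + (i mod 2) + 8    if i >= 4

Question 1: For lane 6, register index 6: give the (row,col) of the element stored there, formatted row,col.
lane 6→6/4=1, 6 mod 4=2
i=6  r:1+8→9  c:2·2+0+8→12

9,12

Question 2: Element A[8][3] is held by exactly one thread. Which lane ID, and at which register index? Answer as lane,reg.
1,3

r=8⇒gr=0,Rb=1  c=3⇒Cb=0,th=1,odd=1
L=0*4+1=1  i=0*4+1*2+1=3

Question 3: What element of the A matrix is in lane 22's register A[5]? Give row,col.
5,13

lane 22: grp=5 (22/4), tig=2 (22%4)
i=5: r=5+0=5, c=2*2+1+8=13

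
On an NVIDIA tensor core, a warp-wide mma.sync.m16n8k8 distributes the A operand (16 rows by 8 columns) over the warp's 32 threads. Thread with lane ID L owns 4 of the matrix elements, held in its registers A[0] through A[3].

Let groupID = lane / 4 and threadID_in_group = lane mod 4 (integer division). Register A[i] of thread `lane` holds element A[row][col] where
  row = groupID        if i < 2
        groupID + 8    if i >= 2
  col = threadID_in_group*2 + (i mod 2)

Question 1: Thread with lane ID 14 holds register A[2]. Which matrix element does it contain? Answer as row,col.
11,4

14: grp=3,tig=2
[2] (3+8,2*2+0) = (11,4)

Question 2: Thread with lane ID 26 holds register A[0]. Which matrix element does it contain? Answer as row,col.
6,4

lane 26→26/4=6, 26 mod 4=2
i=0  r:6+0→6  c:2·2+0→4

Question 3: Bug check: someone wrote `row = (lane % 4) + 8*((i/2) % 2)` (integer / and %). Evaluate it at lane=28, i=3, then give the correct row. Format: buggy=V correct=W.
buggy=8 correct=15

`(lane % 4) + 8*((i/2) % 2)`[28,3]⇒8
lane 28⇒28/4=7, 28 mod 4=0
i=3  r:7+8⇒15  c:2·0+1⇒1
row: 8 vs 15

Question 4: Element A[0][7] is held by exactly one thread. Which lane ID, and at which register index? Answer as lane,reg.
r: 0->gid=0,r8=0  c: 7->tid=3,i&1=1
L=0*4+3=3  i=0*2+1=1

3,1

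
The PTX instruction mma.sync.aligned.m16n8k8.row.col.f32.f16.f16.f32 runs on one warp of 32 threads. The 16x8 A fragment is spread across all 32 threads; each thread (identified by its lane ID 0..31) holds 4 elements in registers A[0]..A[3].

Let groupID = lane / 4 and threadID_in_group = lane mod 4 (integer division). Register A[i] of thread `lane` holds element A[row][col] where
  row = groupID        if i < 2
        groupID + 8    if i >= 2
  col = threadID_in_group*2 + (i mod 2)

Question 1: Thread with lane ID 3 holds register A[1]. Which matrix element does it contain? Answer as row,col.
0,7

lane 3: g=0 (3/4), t=3 (3%4)
i=1: r=0+0=0, c=3*2+1=7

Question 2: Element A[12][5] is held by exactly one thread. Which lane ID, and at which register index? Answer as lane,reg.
r=12→G=4,rhi=1  c=5→T=2,p=1
L=4*4+2=18  i=1*2+1=3

18,3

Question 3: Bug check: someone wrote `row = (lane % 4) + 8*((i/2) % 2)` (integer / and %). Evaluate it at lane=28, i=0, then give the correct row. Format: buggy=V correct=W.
`(lane % 4) + 8*((i/2) % 2)`[28,0]=>0
L=28=>grp=28>>2=7, tig=28&3=0
[0]=>row 7+0=7  col 0·2+0=0
row: 0 vs 7

buggy=0 correct=7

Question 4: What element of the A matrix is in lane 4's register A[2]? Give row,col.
L=4->g=4>>2=1, t=4&3=0
[2]->row 1+8=9  col 0·2+0=0

9,0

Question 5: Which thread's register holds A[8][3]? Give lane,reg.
1,3

r=8⇒gr=0,Rb=1  c=3⇒th=1,odd=1
L=0*4+1=1  i=1*2+1=3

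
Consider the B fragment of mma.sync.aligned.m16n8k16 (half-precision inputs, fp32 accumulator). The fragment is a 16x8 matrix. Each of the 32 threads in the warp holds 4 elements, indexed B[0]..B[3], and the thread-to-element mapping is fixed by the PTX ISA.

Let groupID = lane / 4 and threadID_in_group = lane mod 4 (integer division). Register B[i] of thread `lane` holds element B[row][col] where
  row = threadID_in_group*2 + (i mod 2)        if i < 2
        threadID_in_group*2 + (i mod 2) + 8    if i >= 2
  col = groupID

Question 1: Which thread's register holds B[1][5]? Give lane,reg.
c=5->g=5  r=1->rb=0,t=0,b0=1
L=5*4+0=20  i=0*2+1=1

20,1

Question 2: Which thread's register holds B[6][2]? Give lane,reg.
c:2=>grp=2  r:6=>rB=0,tig=3,lo=0
L=2*4+3=11  i=0*2+0=0

11,0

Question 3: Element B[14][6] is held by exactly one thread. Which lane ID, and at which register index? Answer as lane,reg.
27,2

c: 6->gid=6  r: 14->r8=1,tid=3,i&1=0
L=6*4+3=27  i=1*2+0=2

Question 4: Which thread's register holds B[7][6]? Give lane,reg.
27,1

c=6⇒gr=6  r=7⇒Rb=0,th=3,odd=1
L=6*4+3=27  i=0*2+1=1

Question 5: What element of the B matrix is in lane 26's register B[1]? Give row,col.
lane 26: grp=6 (26/4), tig=2 (26%4)
i=1: r=2*2+1+0=5, c=grp=6

5,6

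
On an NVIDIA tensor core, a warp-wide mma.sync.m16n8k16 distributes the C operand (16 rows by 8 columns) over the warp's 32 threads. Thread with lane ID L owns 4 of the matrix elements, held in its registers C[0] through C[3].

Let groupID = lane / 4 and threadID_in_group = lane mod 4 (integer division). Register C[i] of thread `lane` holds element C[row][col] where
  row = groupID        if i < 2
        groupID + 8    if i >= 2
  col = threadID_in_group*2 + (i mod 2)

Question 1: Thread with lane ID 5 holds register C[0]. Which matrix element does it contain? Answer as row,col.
lane 5→5/4=1, 5 mod 4=1
i=0  r:1+0→1  c:2·1+0→2

1,2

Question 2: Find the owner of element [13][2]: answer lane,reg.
r: 13->gid=5,r8=1  c: 2->tid=1,i&1=0
L=5*4+1=21  i=1*2+0=2

21,2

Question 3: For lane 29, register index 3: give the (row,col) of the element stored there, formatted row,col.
15,3

29: gid=7,tid=1
[3] (7+8,1*2+1) = (15,3)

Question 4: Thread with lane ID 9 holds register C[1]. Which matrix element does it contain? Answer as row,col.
2,3

lane 9=>9/4=2, 9 mod 4=1
i=1  r:2+0=>2  c:2·1+1=>3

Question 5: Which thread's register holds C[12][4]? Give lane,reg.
r: 12->gid=4,r8=1  c: 4->tid=2,i&1=0
L=4*4+2=18  i=1*2+0=2

18,2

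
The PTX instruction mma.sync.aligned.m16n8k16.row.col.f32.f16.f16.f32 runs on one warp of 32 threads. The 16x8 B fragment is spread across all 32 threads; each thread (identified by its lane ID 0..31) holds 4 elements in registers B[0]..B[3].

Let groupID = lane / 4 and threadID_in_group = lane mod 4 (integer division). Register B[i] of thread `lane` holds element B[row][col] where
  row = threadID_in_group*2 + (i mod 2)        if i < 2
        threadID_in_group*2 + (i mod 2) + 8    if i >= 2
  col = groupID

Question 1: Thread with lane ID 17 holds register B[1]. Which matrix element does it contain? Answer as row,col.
3,4

lane 17: gid=4 (17/4), tid=1 (17%4)
i=1: r=1*2+1+0=3, c=gid=4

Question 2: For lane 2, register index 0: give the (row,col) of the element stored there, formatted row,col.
lane 2->2/4=0, 2 mod 4=2
i=0  r:2·2+0+0->4  c:0

4,0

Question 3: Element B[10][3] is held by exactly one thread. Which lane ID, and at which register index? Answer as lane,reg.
c: 3->gid=3  r: 10->r8=1,tid=1,i&1=0
L=3*4+1=13  i=1*2+0=2

13,2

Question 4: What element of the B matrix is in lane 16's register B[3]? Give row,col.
16: grp=4,tig=0
[3] (0*2+1+8,4) = (9,4)

9,4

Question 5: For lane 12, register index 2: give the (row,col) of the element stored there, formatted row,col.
8,3

L=12=>grp=12>>2=3, tig=12&3=0
[2]=>row 0·2+0+8=8  col grp=3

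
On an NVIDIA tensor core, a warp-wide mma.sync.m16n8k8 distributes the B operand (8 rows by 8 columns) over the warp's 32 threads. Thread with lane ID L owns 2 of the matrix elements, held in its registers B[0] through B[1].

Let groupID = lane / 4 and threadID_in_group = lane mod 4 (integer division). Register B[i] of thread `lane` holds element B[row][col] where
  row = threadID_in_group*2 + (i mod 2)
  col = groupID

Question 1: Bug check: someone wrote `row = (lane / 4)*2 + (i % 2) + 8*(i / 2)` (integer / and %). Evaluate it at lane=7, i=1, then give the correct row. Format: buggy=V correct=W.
buggy=3 correct=7

`(lane / 4)*2 + (i % 2) + 8*(i / 2)`[7,1]->3
lane 7: g=1 (7/4), t=3 (7%4)
i=1: r=3*2+1=7, c=g=1
row: 3 vs 7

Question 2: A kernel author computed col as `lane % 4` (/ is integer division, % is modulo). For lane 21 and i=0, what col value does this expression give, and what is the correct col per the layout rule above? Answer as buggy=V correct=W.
buggy=1 correct=5

`lane % 4`[21,0]->1
L=21->g=21>>2=5, t=21&3=1
[0]->row 1·2+0=2  col g=5
col: 1 vs 5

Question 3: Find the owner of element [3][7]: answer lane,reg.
c=7→G=7  r=3→T=1,p=1
L=7*4+1=29  i=1=1

29,1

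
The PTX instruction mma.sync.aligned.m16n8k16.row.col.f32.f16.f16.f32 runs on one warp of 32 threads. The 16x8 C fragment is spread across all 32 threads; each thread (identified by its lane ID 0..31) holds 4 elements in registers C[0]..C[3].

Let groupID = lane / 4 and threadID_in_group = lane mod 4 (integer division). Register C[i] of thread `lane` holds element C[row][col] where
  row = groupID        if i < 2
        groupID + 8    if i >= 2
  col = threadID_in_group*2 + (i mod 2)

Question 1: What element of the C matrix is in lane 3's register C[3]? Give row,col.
8,7

3: grp=0,tig=3
[3] (0+8,3*2+1) = (8,7)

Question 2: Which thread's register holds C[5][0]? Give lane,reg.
20,0

r: 5->gid=5,r8=0  c: 0->tid=0,i&1=0
L=5*4+0=20  i=0*2+0=0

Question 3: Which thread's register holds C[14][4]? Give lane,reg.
26,2

r=14→G=6,rhi=1  c=4→T=2,p=0
L=6*4+2=26  i=1*2+0=2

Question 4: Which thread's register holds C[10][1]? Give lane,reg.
r=10⇒gr=2,Rb=1  c=1⇒th=0,odd=1
L=2*4+0=8  i=1*2+1=3

8,3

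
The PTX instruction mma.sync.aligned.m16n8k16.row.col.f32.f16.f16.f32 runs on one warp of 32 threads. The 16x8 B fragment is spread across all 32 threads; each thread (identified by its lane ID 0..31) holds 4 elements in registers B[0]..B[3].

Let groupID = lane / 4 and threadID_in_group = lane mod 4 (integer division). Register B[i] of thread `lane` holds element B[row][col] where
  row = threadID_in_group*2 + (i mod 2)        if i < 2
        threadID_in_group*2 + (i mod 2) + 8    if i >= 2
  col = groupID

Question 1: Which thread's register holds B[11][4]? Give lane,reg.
17,3

c=4→G=4  r=11→rhi=1,T=1,p=1
L=4*4+1=17  i=1*2+1=3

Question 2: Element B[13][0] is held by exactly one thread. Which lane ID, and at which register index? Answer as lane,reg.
2,3

c: 0->gid=0  r: 13->r8=1,tid=2,i&1=1
L=0*4+2=2  i=1*2+1=3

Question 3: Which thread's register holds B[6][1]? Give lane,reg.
c=1->g=1  r=6->rb=0,t=3,b0=0
L=1*4+3=7  i=0*2+0=0

7,0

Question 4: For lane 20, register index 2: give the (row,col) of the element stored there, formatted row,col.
lane 20->20/4=5, 20 mod 4=0
i=2  r:2·0+0+8->8  c:5

8,5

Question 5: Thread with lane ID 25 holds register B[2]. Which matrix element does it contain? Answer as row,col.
L=25→G=25>>2=6, T=25&3=1
[2]→row 1·2+0+8=10  col G=6

10,6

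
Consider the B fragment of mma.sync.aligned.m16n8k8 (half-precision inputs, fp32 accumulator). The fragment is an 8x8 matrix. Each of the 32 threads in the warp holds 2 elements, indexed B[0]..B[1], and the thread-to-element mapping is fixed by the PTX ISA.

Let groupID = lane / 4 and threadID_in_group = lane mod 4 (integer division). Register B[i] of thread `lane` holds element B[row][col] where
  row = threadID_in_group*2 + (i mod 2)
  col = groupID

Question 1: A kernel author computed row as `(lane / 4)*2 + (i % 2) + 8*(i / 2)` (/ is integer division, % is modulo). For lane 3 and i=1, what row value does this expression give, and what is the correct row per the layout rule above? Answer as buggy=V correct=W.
buggy=1 correct=7

`(lane / 4)*2 + (i % 2) + 8*(i / 2)`[3,1]->1
lane 3->3/4=0, 3 mod 4=3
i=1  r:2·3+1->7  c:0
row: 1 vs 7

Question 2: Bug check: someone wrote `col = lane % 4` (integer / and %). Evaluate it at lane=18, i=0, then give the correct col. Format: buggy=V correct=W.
buggy=2 correct=4

`lane % 4`[18,0]->2
L=18->gid=18>>2=4, tid=18&3=2
[0]->row 2·2+0=4  col gid=4
col: 2 vs 4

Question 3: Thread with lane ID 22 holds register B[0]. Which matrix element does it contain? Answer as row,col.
22: gr=5,th=2
[0] (2*2+0,5) = (4,5)

4,5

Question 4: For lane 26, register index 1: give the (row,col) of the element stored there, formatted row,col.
lane 26: gid=6 (26/4), tid=2 (26%4)
i=1: r=2*2+1=5, c=gid=6

5,6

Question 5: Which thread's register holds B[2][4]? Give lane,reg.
c:4=>grp=4  r:2=>tig=1,lo=0
L=4*4+1=17  i=0=0

17,0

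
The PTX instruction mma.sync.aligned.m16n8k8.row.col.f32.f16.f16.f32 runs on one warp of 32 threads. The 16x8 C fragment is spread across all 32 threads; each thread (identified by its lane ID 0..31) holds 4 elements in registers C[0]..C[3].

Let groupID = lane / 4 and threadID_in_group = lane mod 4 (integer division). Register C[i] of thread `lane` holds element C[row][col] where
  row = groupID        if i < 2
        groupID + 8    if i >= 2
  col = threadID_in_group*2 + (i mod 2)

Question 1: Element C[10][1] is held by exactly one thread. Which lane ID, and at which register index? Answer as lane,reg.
8,3

r:10=>grp=2,rB=1  c:1=>tig=0,lo=1
L=2*4+0=8  i=1*2+1=3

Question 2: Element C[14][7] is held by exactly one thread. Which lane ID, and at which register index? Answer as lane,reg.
27,3

r=14->g=6,rb=1  c=7->t=3,b0=1
L=6*4+3=27  i=1*2+1=3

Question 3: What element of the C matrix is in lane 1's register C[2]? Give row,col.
1: gr=0,th=1
[2] (0+8,1*2+0) = (8,2)

8,2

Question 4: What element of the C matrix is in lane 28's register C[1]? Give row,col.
7,1

lane 28: grp=7 (28/4), tig=0 (28%4)
i=1: r=7+0=7, c=0*2+1=1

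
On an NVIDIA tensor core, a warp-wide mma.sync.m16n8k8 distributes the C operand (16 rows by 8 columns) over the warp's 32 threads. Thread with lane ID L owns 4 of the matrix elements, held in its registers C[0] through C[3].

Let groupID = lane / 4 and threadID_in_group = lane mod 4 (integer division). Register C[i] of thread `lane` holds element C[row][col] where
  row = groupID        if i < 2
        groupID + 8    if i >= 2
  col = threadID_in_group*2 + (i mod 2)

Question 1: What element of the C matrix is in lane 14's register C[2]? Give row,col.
11,4

lane 14: G=3 (14/4), T=2 (14%4)
i=2: r=3+8=11, c=2*2+0=4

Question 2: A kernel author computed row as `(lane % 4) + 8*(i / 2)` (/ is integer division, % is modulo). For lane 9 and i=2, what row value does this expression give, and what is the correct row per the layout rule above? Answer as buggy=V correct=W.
`(lane % 4) + 8*(i / 2)`[9,2]⇒9
lane 9: gr=2 (9/4), th=1 (9%4)
i=2: r=2+8=10, c=1*2+0=2
row: 9 vs 10

buggy=9 correct=10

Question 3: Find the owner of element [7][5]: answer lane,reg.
30,1

r=7->g=7,rb=0  c=5->t=2,b0=1
L=7*4+2=30  i=0*2+1=1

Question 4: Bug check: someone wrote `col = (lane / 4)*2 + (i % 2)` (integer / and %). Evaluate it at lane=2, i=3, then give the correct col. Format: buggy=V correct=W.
`(lane / 4)*2 + (i % 2)`[2,3]→1
2: G=0,T=2
[3] (0+8,2*2+1) = (8,5)
col: 1 vs 5

buggy=1 correct=5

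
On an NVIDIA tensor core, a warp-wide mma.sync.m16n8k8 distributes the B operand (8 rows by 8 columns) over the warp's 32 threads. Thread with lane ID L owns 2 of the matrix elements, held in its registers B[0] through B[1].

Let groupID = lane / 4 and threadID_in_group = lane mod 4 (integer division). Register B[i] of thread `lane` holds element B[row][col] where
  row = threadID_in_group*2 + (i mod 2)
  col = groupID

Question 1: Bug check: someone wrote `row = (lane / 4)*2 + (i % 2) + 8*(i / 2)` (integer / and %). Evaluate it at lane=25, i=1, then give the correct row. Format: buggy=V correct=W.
`(lane / 4)*2 + (i % 2) + 8*(i / 2)`[25,1]=>13
lane 25=>25/4=6, 25 mod 4=1
i=1  r:2·1+1=>3  c:6
row: 13 vs 3

buggy=13 correct=3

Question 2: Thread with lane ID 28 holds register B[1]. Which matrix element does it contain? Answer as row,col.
1,7

L=28⇒gr=28>>2=7, th=28&3=0
[1]⇒row 0·2+1=1  col gr=7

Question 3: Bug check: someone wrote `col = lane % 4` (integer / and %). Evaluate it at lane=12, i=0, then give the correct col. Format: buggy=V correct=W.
`lane % 4`[12,0]→0
lane 12→12/4=3, 12 mod 4=0
i=0  r:2·0+0→0  c:3
col: 0 vs 3

buggy=0 correct=3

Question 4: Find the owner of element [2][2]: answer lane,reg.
c:2=>grp=2  r:2=>tig=1,lo=0
L=2*4+1=9  i=0=0

9,0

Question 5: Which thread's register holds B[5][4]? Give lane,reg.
c=4→G=4  r=5→T=2,p=1
L=4*4+2=18  i=1=1

18,1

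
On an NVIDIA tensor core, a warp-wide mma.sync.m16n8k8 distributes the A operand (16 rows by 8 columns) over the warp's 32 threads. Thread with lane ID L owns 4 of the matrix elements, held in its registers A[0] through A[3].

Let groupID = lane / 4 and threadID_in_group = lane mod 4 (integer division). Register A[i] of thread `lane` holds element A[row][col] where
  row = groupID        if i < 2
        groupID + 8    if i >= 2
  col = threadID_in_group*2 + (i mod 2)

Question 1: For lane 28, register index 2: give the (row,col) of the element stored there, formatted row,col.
28: g=7,t=0
[2] (7+8,0*2+0) = (15,0)

15,0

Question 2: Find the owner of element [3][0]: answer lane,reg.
12,0

r=3→G=3,rhi=0  c=0→T=0,p=0
L=3*4+0=12  i=0*2+0=0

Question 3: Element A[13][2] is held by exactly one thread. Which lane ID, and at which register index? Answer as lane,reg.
r=13→G=5,rhi=1  c=2→T=1,p=0
L=5*4+1=21  i=1*2+0=2

21,2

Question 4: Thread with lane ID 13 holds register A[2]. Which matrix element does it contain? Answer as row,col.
L=13→G=13>>2=3, T=13&3=1
[2]→row 3+8=11  col 1·2+0=2

11,2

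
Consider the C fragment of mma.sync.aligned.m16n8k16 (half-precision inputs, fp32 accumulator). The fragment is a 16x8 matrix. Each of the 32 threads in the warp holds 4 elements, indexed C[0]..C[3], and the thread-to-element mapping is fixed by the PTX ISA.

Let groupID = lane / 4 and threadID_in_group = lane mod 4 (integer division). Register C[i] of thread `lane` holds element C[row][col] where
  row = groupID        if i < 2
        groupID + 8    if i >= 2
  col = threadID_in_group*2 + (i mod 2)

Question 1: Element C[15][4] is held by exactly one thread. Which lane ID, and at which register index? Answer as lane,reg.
r=15→G=7,rhi=1  c=4→T=2,p=0
L=7*4+2=30  i=1*2+0=2

30,2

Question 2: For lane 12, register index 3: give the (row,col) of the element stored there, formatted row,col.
11,1

12: g=3,t=0
[3] (3+8,0*2+1) = (11,1)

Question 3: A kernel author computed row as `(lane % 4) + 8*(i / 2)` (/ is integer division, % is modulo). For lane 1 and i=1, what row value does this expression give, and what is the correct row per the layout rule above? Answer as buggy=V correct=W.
`(lane % 4) + 8*(i / 2)`[1,1]->1
1: g=0,t=1
[1] (0+0,1*2+1) = (0,3)
row: 1 vs 0

buggy=1 correct=0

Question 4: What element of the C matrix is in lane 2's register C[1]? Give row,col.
2: g=0,t=2
[1] (0+0,2*2+1) = (0,5)

0,5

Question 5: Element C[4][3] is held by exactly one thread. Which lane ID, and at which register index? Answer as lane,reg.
17,1

r: 4->gid=4,r8=0  c: 3->tid=1,i&1=1
L=4*4+1=17  i=0*2+1=1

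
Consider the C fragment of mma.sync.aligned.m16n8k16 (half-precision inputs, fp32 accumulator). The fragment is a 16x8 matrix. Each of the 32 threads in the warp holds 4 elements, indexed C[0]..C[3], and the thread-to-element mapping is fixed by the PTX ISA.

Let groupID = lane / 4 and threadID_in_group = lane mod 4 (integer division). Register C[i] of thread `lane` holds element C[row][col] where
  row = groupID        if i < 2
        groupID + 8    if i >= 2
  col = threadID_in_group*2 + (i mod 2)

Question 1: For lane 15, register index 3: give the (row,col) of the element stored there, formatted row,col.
11,7

L=15->g=15>>2=3, t=15&3=3
[3]->row 3+8=11  col 3·2+1=7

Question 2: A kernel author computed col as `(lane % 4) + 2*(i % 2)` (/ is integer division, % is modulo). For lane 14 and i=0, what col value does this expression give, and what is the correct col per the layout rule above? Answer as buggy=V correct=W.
buggy=2 correct=4

`(lane % 4) + 2*(i % 2)`[14,0]→2
L=14→G=14>>2=3, T=14&3=2
[0]→row 3+0=3  col 2·2+0=4
col: 2 vs 4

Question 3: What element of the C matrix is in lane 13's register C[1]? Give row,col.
13: gr=3,th=1
[1] (3+0,1*2+1) = (3,3)

3,3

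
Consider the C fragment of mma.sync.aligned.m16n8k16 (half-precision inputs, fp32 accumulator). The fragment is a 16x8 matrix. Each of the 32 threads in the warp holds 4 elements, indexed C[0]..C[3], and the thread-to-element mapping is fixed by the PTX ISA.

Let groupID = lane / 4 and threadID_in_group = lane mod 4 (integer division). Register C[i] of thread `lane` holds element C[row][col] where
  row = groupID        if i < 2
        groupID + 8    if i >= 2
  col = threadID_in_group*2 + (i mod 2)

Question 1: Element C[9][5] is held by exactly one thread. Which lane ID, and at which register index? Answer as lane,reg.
r:9=>grp=1,rB=1  c:5=>tig=2,lo=1
L=1*4+2=6  i=1*2+1=3

6,3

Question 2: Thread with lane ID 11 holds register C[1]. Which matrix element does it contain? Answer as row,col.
lane 11→11/4=2, 11 mod 4=3
i=1  r:2+0→2  c:2·3+1→7

2,7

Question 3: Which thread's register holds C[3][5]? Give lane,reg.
14,1

r=3⇒gr=3,Rb=0  c=5⇒th=2,odd=1
L=3*4+2=14  i=0*2+1=1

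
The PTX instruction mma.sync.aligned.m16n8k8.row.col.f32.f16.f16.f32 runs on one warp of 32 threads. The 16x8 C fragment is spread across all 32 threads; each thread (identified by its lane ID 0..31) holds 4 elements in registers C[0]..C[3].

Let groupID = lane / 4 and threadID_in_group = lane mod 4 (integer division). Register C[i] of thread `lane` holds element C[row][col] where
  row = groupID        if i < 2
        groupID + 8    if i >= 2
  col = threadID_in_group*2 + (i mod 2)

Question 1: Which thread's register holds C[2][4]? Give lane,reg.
10,0

r=2->g=2,rb=0  c=4->t=2,b0=0
L=2*4+2=10  i=0*2+0=0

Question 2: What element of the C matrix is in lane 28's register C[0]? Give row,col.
lane 28: grp=7 (28/4), tig=0 (28%4)
i=0: r=7+0=7, c=0*2+0=0

7,0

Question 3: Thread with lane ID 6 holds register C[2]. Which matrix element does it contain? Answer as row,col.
9,4

lane 6: grp=1 (6/4), tig=2 (6%4)
i=2: r=1+8=9, c=2*2+0=4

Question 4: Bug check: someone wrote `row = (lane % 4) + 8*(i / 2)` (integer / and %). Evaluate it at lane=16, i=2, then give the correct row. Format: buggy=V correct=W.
buggy=8 correct=12

`(lane % 4) + 8*(i / 2)`[16,2]->8
16: g=4,t=0
[2] (4+8,0*2+0) = (12,0)
row: 8 vs 12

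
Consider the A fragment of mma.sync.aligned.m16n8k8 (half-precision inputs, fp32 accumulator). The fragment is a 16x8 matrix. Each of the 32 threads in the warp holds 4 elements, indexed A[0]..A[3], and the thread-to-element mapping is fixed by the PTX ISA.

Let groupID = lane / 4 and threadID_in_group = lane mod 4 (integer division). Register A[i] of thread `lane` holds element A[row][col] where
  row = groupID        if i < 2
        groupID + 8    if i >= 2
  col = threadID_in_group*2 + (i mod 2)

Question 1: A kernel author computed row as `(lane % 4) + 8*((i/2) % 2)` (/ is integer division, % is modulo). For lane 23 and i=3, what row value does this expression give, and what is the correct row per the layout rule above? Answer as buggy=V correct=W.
buggy=11 correct=13

`(lane % 4) + 8*((i/2) % 2)`[23,3]=>11
L=23=>grp=23>>2=5, tig=23&3=3
[3]=>row 5+8=13  col 3·2+1=7
row: 11 vs 13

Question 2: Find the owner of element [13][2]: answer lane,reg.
21,2

r=13->g=5,rb=1  c=2->t=1,b0=0
L=5*4+1=21  i=1*2+0=2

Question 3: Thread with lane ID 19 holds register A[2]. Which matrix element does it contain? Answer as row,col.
12,6

19: gr=4,th=3
[2] (4+8,3*2+0) = (12,6)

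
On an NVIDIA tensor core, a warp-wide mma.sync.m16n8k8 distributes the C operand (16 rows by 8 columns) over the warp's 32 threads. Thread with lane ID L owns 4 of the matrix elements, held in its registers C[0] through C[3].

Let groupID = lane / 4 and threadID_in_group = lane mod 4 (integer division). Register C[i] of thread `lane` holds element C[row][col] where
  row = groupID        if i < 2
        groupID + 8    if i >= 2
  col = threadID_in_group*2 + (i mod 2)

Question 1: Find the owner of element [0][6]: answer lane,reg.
r=0→G=0,rhi=0  c=6→T=3,p=0
L=0*4+3=3  i=0*2+0=0

3,0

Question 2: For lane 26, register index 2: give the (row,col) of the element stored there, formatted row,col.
14,4

lane 26: g=6 (26/4), t=2 (26%4)
i=2: r=6+8=14, c=2*2+0=4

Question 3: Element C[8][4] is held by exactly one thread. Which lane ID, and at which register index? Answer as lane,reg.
2,2

r: 8->gid=0,r8=1  c: 4->tid=2,i&1=0
L=0*4+2=2  i=1*2+0=2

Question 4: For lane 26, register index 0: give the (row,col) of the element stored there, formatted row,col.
lane 26: gid=6 (26/4), tid=2 (26%4)
i=0: r=6+0=6, c=2*2+0=4

6,4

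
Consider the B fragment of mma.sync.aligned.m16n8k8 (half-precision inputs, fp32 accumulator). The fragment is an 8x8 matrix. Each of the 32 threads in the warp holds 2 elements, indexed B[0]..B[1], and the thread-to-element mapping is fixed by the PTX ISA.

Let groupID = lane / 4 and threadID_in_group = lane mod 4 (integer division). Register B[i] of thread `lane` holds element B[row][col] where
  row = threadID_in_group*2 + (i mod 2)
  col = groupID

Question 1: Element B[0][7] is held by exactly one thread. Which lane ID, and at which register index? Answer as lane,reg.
28,0

c: 7->gid=7  r: 0->tid=0,i&1=0
L=7*4+0=28  i=0=0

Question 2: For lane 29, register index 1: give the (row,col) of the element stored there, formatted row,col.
3,7

29: grp=7,tig=1
[1] (1*2+1,7) = (3,7)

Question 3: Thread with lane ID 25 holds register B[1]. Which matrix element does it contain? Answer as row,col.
3,6

L=25→G=25>>2=6, T=25&3=1
[1]→row 1·2+1=3  col G=6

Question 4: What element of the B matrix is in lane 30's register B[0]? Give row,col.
4,7

L=30⇒gr=30>>2=7, th=30&3=2
[0]⇒row 2·2+0=4  col gr=7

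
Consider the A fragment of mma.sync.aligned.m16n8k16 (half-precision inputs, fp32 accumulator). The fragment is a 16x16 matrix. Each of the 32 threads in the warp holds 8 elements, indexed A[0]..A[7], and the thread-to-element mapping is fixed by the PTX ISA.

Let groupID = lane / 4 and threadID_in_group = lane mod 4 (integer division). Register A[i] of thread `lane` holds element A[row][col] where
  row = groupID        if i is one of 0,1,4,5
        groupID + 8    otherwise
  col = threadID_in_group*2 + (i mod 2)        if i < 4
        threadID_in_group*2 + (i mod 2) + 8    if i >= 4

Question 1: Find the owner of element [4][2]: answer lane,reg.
r=4->g=4,rb=0  c=2->cb=0,t=1,b0=0
L=4*4+1=17  i=0*4+0*2+0=0

17,0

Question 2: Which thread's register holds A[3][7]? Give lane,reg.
r=3⇒gr=3,Rb=0  c=7⇒Cb=0,th=3,odd=1
L=3*4+3=15  i=0*4+0*2+1=1

15,1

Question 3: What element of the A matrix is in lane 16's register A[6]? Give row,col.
16: g=4,t=0
[6] (4+8,0*2+0+8) = (12,8)

12,8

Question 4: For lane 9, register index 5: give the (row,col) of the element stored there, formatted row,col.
lane 9->9/4=2, 9 mod 4=1
i=5  r:2+0->2  c:2·1+1+8->11

2,11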